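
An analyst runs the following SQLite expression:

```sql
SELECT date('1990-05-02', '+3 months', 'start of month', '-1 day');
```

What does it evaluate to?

Adding +3 months to 1990-05-02 gives 1990-08-02.
`start of month` rewinds 1990-08-02 to 1990-08-01.
Going back 1 day from 1990-08-01 reaches 1990-07-31 (last day of July, 31 days).

1990-07-31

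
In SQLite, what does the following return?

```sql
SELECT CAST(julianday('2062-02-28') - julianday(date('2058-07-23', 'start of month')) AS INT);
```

`start of month` rewinds 2058-07-23 to 2058-07-01.
30 days remain in July 2058 after the 1st (31 − 1).
Full months from August 2058 through January 2062 contribute their day counts.
Then 28 days into February 2062.
Total: 30 + 31 + 30 + 31 + 30 + 31 + 31 + 28 + 31 + 30 + 31 + 30 + 31 + 31 + 30 + 31 + 30 + 31 + 31 + 29 + 31 + 30 + 31 + 30 + 31 + 31 + 30 + 31 + 30 + 31 + 31 + 28 + 31 + 30 + 31 + 30 + 31 + 31 + 30 + 31 + 30 + 31 + 31 + 28 = 1338.

1338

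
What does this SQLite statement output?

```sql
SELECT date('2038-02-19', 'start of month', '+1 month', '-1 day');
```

2038-02-28

`start of month` rewinds 2038-02-19 to 2038-02-01.
Adding +1 month to 2038-02-01 gives 2038-03-01.
Going back 1 day from 2038-03-01 reaches 2038-02-28 (last day of February, 28 days).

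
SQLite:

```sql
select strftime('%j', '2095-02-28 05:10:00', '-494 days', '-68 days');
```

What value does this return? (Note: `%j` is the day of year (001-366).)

227

First apply '-494 days', '-68 days': 2095-02-28 05:10:00 → 2093-08-15 05:10:00.
Day-of-year for 2093-08-15: days since 2093-01-01 inclusive = 227, zero-padded to 227.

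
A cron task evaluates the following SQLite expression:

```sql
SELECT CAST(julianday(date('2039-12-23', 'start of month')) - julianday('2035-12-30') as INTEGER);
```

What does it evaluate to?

`start of month` rewinds 2039-12-23 to 2039-12-01.
1 day remains in December 2035 after the 30th (31 − 30).
Full months from January 2036 through November 2039 contribute their day counts.
Then 1 day into December 2039.
Total: 1 + 31 + 29 + 31 + 30 + 31 + 30 + 31 + 31 + 30 + 31 + 30 + 31 + 31 + 28 + 31 + 30 + 31 + 30 + 31 + 31 + 30 + 31 + 30 + 31 + 31 + 28 + 31 + 30 + 31 + 30 + 31 + 31 + 30 + 31 + 30 + 31 + 31 + 28 + 31 + 30 + 31 + 30 + 31 + 31 + 30 + 31 + 30 + 1 = 1432.

1432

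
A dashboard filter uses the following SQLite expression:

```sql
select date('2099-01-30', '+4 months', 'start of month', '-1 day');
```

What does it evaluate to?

2099-04-30

Adding +4 months to 2099-01-30 gives 2099-05-30.
`start of month` rewinds 2099-05-30 to 2099-05-01.
Going back 1 day from 2099-05-01 reaches 2099-04-30 (last day of April, 30 days).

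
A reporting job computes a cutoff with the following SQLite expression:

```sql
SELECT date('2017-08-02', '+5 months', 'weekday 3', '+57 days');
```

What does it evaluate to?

2018-03-01

Adding +5 months to 2017-08-02 gives 2018-01-02.
`weekday 3` advances to the next Wednesday; 2018-01-02 is a Tuesday, so it moves forward to 2018-01-03.
Applying '+57 days' to 2018-01-03: counting 57 days forward gives 2018-03-01.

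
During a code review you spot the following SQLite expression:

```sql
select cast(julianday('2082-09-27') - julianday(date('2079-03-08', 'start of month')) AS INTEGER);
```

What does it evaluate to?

`start of month` rewinds 2079-03-08 to 2079-03-01.
30 days remain in March 2079 after the 1st (31 − 1).
Full months from April 2079 through August 2082 contribute their day counts.
Then 27 days into September 2082.
Total: 30 + 30 + 31 + 30 + 31 + 31 + 30 + 31 + 30 + 31 + 31 + 29 + 31 + 30 + 31 + 30 + 31 + 31 + 30 + 31 + 30 + 31 + 31 + 28 + 31 + 30 + 31 + 30 + 31 + 31 + 30 + 31 + 30 + 31 + 31 + 28 + 31 + 30 + 31 + 30 + 31 + 31 + 27 = 1306.

1306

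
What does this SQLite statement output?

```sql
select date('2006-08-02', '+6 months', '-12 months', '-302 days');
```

2005-04-06

Adding +6 months to 2006-08-02 gives 2007-02-02.
Adding -12 months to 2007-02-02 gives 2006-02-02.
Applying '-302 days' to 2006-02-02: counting 302 days back gives 2005-04-06.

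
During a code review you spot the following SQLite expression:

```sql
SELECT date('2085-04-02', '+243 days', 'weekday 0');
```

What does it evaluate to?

2085-12-02

Applying '+243 days' to 2085-04-02: counting 243 days forward gives 2085-12-01.
`weekday 0` advances to the next Sunday; 2085-12-01 is a Saturday, so it moves forward to 2085-12-02.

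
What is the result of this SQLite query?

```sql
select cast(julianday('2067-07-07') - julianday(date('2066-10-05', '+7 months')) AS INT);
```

63

Adding +7 months to 2066-10-05 gives 2067-05-05.
26 days remain in May 2067 after the 5th (31 − 5).
June 2067: 30 days.
Then 7 days into July 2067.
Total: 26 + 30 + 7 = 63.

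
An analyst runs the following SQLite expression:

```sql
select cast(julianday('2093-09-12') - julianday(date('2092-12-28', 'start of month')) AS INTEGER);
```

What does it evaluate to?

`start of month` rewinds 2092-12-28 to 2092-12-01.
30 days remain in December 2092 after the 1st (31 − 1).
Full months from January 2093 through August 2093 contribute their day counts.
Then 12 days into September 2093.
Total: 30 + 31 + 28 + 31 + 30 + 31 + 30 + 31 + 31 + 12 = 285.

285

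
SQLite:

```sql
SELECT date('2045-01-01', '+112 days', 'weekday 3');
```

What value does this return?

2045-04-26

Applying '+112 days' to 2045-01-01: counting 112 days forward gives 2045-04-23.
`weekday 3` advances to the next Wednesday; 2045-04-23 is a Sunday, so it moves forward to 2045-04-26.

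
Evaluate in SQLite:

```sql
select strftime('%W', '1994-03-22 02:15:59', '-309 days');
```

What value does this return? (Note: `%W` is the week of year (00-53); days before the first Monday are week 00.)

20

First apply '-309 days': 1994-03-22 02:15:59 → 1993-05-17 02:15:59.
1993-05-17 is a Monday. SQLite's %W counts Mondays since the year started; the result is 20.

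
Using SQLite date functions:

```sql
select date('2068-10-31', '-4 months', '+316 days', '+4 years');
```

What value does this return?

Adding -4 months to 2068-10-31 targets 2068-06-31. June 2068 has only 30 days, so SQLite normalizes the 1-day overflow forward to 2068-07-01.
Applying '+316 days' to 2068-07-01: counting 316 days forward gives 2069-05-13.
Adding +4 years to 2069-05-13 gives 2073-05-13.

2073-05-13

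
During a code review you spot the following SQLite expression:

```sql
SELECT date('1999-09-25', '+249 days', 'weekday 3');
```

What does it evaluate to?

2000-05-31

Applying '+249 days' to 1999-09-25: counting 249 days forward gives 2000-05-31.
`weekday 3` advances to the next Wednesday; 2000-05-31 is already a Wednesday, so it stays at 2000-05-31.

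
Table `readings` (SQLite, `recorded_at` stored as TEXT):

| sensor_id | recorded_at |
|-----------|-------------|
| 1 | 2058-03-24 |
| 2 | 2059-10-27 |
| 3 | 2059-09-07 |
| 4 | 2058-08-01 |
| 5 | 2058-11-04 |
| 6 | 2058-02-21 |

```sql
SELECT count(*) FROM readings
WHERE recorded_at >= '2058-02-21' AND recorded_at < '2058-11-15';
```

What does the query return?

Rows in [2058-02-21, 2058-11-15): 2058-03-24, 2058-08-01, 2058-11-04, 2058-02-21 → 4 rows.

4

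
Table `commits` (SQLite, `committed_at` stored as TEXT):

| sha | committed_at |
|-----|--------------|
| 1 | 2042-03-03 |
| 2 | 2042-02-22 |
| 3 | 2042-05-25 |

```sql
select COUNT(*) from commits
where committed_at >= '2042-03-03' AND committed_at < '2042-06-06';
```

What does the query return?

Rows in [2042-03-03, 2042-06-06): 2042-03-03, 2042-05-25 → 2 rows.

2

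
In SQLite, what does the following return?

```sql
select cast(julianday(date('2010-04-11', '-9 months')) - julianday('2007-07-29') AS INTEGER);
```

713

Adding -9 months to 2010-04-11 gives 2009-07-11.
2 days remain in July 2007 after the 29th (31 − 29).
Full months from August 2007 through June 2009 contribute their day counts.
Then 11 days into July 2009.
Total: 2 + 31 + 30 + 31 + 30 + 31 + 31 + 29 + 31 + 30 + 31 + 30 + 31 + 31 + 30 + 31 + 30 + 31 + 31 + 28 + 31 + 30 + 31 + 30 + 11 = 713.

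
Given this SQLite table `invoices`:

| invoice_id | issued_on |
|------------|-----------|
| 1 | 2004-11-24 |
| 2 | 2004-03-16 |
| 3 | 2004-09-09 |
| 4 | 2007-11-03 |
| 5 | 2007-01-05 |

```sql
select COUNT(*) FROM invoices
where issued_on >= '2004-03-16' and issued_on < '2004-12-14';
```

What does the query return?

Rows in [2004-03-16, 2004-12-14): 2004-11-24, 2004-03-16, 2004-09-09 → 3 rows.

3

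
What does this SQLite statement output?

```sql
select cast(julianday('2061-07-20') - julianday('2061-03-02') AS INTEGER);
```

140

29 days remain in March 2061 after the 2nd (31 − 2).
April 2061: 30 days.
May 2061: 31 days.
June 2061: 30 days.
Then 20 days into July 2061.
Total: 29 + 30 + 31 + 30 + 20 = 140.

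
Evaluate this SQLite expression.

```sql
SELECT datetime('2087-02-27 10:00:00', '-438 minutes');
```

2087-02-27 02:42:00

438 minutes = 7h 18m; -438 minutes from 2087-02-27 10:00:00 is 2087-02-27 02:42:00.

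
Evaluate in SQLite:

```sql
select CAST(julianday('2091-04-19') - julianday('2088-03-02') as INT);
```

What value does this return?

29 days remain in March 2088 after the 2nd (31 − 2).
Full months from April 2088 through March 2091 contribute their day counts.
Then 19 days into April 2091.
Total: 29 + 30 + 31 + 30 + 31 + 31 + 30 + 31 + 30 + 31 + 31 + 28 + 31 + 30 + 31 + 30 + 31 + 31 + 30 + 31 + 30 + 31 + 31 + 28 + 31 + 30 + 31 + 30 + 31 + 31 + 30 + 31 + 30 + 31 + 31 + 28 + 31 + 19 = 1143.

1143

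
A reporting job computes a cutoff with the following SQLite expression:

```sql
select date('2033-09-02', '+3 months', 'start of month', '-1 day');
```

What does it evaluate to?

Adding +3 months to 2033-09-02 gives 2033-12-02.
`start of month` rewinds 2033-12-02 to 2033-12-01.
Going back 1 day from 2033-12-01 reaches 2033-11-30 (last day of November, 30 days).

2033-11-30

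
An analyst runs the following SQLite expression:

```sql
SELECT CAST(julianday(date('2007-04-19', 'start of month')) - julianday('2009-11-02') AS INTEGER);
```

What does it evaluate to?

`start of month` rewinds 2007-04-19 to 2007-04-01.
29 days remain in April 2007 after the 1st (30 − 1).
Full months from May 2007 through October 2009 contribute their day counts.
Then 2 days into November 2009.
Total: 29 + 31 + 30 + 31 + 31 + 30 + 31 + 30 + 31 + 31 + 29 + 31 + 30 + 31 + 30 + 31 + 31 + 30 + 31 + 30 + 31 + 31 + 28 + 31 + 30 + 31 + 30 + 31 + 31 + 30 + 31 + 2 = 946.
The subtraction is earlier − later, so the result is −946 → -946.

-946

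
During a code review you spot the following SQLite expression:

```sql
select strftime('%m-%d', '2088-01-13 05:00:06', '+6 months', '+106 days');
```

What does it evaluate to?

First apply '+6 months', '+106 days': 2088-01-13 05:00:06 → 2088-10-27 05:00:06.
`%m-%d` extracts the month-day: 10-27.

10-27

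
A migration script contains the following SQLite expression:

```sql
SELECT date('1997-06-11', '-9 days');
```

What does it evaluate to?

Going back 9 days within June lands on 1997-06-02.

1997-06-02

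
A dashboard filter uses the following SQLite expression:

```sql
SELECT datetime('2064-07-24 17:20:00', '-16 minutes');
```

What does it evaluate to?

2064-07-24 17:04:00

-16 minutes from 2064-07-24 17:20:00 is 2064-07-24 17:04:00.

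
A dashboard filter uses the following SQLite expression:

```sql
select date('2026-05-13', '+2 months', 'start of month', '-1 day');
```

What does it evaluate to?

2026-06-30

Adding +2 months to 2026-05-13 gives 2026-07-13.
`start of month` rewinds 2026-07-13 to 2026-07-01.
Going back 1 day from 2026-07-01 reaches 2026-06-30 (last day of June, 30 days).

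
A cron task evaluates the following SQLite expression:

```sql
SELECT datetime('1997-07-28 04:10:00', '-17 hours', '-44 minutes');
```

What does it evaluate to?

1997-07-27 10:26:00

-17 hours from 1997-07-28 04:10:00 is 1997-07-27 11:10:00 (crosses midnight).
-44 minutes from 1997-07-27 11:10:00 is 1997-07-27 10:26:00.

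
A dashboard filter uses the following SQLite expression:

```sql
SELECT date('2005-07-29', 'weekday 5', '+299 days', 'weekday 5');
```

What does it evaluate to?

2006-05-26

`weekday 5` advances to the next Friday; 2005-07-29 is already a Friday, so it stays at 2005-07-29.
Applying '+299 days' to 2005-07-29: counting 299 days forward gives 2006-05-24.
`weekday 5` advances to the next Friday; 2006-05-24 is a Wednesday, so it moves forward to 2006-05-26.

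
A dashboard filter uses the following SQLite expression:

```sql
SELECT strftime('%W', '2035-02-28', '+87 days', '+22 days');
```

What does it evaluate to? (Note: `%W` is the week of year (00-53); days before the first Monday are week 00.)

24

First apply '+87 days', '+22 days': 2035-02-28 → 2035-06-17.
2035-06-17 is a Sunday. SQLite's %W counts Mondays since the year started; the result is 24.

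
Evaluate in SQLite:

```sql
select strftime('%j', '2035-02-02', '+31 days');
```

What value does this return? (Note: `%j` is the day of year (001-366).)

064

First apply '+31 days': 2035-02-02 → 2035-03-05.
Day-of-year for 2035-03-05: days since 2035-01-01 inclusive = 64, zero-padded to 064.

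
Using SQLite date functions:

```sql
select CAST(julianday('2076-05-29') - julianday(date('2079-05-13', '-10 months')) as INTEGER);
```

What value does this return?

Adding -10 months to 2079-05-13 gives 2078-07-13.
2 days remain in May 2076 after the 29th (31 − 29).
Full months from June 2076 through June 2078 contribute their day counts.
Then 13 days into July 2078.
Total: 2 + 30 + 31 + 31 + 30 + 31 + 30 + 31 + 31 + 28 + 31 + 30 + 31 + 30 + 31 + 31 + 30 + 31 + 30 + 31 + 31 + 28 + 31 + 30 + 31 + 30 + 13 = 775.
The subtraction is earlier − later, so the result is −775 → -775.

-775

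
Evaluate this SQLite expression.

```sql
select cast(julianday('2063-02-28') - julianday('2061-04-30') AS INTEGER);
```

669

0 days remain in April 2061 after the 30th (30 − 30).
Full months from May 2061 through January 2063 contribute their day counts.
Then 28 days into February 2063.
Total: 0 + 31 + 30 + 31 + 31 + 30 + 31 + 30 + 31 + 31 + 28 + 31 + 30 + 31 + 30 + 31 + 31 + 30 + 31 + 30 + 31 + 31 + 28 = 669.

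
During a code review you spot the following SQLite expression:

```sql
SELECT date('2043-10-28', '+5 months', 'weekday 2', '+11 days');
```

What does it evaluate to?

Adding +5 months to 2043-10-28 gives 2044-03-28.
`weekday 2` advances to the next Tuesday; 2044-03-28 is a Monday, so it moves forward to 2044-03-29.
March 2044 has 31 days; 2 remain after the 29th, so 3 days reach 2044-04-01.
Advancing 8 more days within April lands on 2044-04-09.

2044-04-09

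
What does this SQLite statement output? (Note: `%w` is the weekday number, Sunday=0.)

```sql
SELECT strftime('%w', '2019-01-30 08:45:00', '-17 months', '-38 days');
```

0

First apply '-17 months', '-38 days': 2019-01-30 08:45:00 → 2017-07-23 08:45:00.
2017-07-23 is a Sunday; with Sunday=0 that is 0.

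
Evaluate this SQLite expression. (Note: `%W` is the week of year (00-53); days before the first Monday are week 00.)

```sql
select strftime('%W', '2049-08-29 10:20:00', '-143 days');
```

14

First apply '-143 days': 2049-08-29 10:20:00 → 2049-04-08 10:20:00.
2049-04-08 is a Thursday. SQLite's %W counts Mondays since the year started; the result is 14.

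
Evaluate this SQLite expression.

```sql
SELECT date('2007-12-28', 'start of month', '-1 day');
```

`start of month` rewinds 2007-12-28 to 2007-12-01.
Going back 1 day from 2007-12-01 reaches 2007-11-30 (last day of November, 30 days).

2007-11-30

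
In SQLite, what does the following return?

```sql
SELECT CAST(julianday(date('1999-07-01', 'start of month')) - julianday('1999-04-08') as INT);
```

84

`start of month` rewinds 1999-07-01 to 1999-07-01.
22 days remain in April 1999 after the 8th (30 − 8).
May 1999: 31 days.
June 1999: 30 days.
Then 1 day into July 1999.
Total: 22 + 31 + 30 + 1 = 84.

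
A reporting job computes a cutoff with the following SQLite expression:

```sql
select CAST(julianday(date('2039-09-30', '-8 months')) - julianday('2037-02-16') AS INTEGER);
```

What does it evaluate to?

Adding -8 months to 2039-09-30 gives 2039-01-30.
12 days remain in February 2037 after the 16th (28 − 16).
Full months from March 2037 through December 2038 contribute their day counts.
Then 30 days into January 2039.
Total: 12 + 31 + 30 + 31 + 30 + 31 + 31 + 30 + 31 + 30 + 31 + 31 + 28 + 31 + 30 + 31 + 30 + 31 + 31 + 30 + 31 + 30 + 31 + 30 = 713.

713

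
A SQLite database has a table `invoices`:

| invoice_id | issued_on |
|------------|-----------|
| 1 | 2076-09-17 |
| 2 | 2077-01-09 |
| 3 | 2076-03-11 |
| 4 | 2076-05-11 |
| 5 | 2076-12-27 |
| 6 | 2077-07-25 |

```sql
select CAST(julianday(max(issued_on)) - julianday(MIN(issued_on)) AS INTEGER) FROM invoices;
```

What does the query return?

MIN = 2076-03-11, MAX = 2077-07-25.
20 days remain in March 2076 after the 11th (31 − 11).
Full months from April 2076 through June 2077 contribute their day counts.
Then 25 days into July 2077.
Total: 20 + 30 + 31 + 30 + 31 + 31 + 30 + 31 + 30 + 31 + 31 + 28 + 31 + 30 + 31 + 30 + 25 = 501.

501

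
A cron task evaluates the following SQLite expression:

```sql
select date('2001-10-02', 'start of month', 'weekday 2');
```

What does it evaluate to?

2001-10-02

`start of month` rewinds 2001-10-02 to 2001-10-01.
`weekday 2` advances to the next Tuesday; 2001-10-01 is a Monday, so it moves forward to 2001-10-02.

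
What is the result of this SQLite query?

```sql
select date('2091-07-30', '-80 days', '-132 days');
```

2090-12-30

Applying '-80 days' to 2091-07-30: counting 80 days back gives 2091-05-11.
Applying '-132 days' to 2091-05-11: counting 132 days back gives 2090-12-30.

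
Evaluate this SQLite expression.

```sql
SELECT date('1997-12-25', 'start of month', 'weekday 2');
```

1997-12-02

`start of month` rewinds 1997-12-25 to 1997-12-01.
`weekday 2` advances to the next Tuesday; 1997-12-01 is a Monday, so it moves forward to 1997-12-02.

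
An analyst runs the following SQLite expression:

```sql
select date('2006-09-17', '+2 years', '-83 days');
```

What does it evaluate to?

2008-06-26

Adding +2 years to 2006-09-17 gives 2008-09-17.
Applying '-83 days' to 2008-09-17: counting 83 days back gives 2008-06-26.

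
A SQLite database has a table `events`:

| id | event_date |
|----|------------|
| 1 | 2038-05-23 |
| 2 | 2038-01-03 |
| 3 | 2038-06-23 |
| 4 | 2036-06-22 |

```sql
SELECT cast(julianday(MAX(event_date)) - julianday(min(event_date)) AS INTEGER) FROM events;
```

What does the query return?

MIN = 2036-06-22, MAX = 2038-06-23.
8 days remain in June 2036 after the 22nd (30 − 22).
Full months from July 2036 through May 2038 contribute their day counts.
Then 23 days into June 2038.
Total: 8 + 31 + 31 + 30 + 31 + 30 + 31 + 31 + 28 + 31 + 30 + 31 + 30 + 31 + 31 + 30 + 31 + 30 + 31 + 31 + 28 + 31 + 30 + 31 + 23 = 731.

731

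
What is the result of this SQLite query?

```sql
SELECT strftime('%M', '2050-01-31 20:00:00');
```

00

`%M` extracts the 2-digit minute: 00.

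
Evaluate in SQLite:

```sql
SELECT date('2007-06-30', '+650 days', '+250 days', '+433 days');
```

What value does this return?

Applying '+650 days' to 2007-06-30: counting 650 days forward gives 2009-04-10.
Applying '+250 days' to 2009-04-10: counting 250 days forward gives 2009-12-16.
Applying '+433 days' to 2009-12-16: counting 433 days forward gives 2011-02-22.

2011-02-22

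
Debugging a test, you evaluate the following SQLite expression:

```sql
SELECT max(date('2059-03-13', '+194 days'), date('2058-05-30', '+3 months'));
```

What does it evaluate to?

2059-09-23

date('2059-03-13', '+194 days') → 2059-09-23.
date('2058-05-30', '+3 months') → 2058-08-30.
Later of the two is 2059-09-23.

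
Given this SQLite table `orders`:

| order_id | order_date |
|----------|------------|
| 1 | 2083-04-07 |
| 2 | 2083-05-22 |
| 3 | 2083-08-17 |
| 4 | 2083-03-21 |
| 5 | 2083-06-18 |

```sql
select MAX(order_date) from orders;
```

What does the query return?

MAX over {2083-03-21, 2083-04-07, 2083-05-22, 2083-06-18, 2083-08-17}.

2083-08-17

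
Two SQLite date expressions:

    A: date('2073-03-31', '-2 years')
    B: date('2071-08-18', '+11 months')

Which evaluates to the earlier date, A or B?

A

A = 2071-03-31.
B = 2072-07-18.
A is earlier.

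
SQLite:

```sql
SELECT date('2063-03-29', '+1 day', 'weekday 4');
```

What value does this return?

2063-04-05

Advancing 1 more day within March lands on 2063-03-30.
`weekday 4` advances to the next Thursday; 2063-03-30 is a Friday, so it moves forward to 2063-04-05.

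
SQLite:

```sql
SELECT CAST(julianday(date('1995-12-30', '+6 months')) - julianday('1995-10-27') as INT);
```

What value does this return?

Adding +6 months to 1995-12-30 gives 1996-06-30.
4 days remain in October 1995 after the 27th (31 − 27).
Full months from November 1995 through May 1996 contribute their day counts.
Then 30 days into June 1996.
Total: 4 + 30 + 31 + 31 + 29 + 31 + 30 + 31 + 30 = 247.

247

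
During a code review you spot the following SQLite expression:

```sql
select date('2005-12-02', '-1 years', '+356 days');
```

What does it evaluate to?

2005-11-23

Adding -1 year to 2005-12-02 gives 2004-12-02.
Applying '+356 days' to 2004-12-02: counting 356 days forward gives 2005-11-23.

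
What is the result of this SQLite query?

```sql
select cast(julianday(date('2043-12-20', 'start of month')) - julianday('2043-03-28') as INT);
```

248

`start of month` rewinds 2043-12-20 to 2043-12-01.
3 days remain in March 2043 after the 28th (31 − 28).
Full months from April 2043 through November 2043 contribute their day counts.
Then 1 day into December 2043.
Total: 3 + 30 + 31 + 30 + 31 + 31 + 30 + 31 + 30 + 1 = 248.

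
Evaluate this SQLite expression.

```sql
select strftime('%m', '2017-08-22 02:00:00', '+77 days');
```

11

First apply '+77 days': 2017-08-22 02:00:00 → 2017-11-07 02:00:00.
`%m` extracts the 2-digit month (01-12): 11.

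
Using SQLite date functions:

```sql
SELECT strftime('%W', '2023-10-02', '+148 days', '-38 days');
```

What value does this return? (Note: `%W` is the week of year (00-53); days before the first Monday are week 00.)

First apply '+148 days', '-38 days': 2023-10-02 → 2024-01-20.
2024-01-20 is a Saturday. SQLite's %W counts Mondays since the year started; the result is 03.

03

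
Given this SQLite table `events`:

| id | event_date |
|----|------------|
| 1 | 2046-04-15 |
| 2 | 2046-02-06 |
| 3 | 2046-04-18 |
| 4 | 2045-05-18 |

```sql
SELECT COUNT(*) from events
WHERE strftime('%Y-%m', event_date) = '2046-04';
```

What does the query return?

Rows with year-month 2046-04: 2046-04-15, 2046-04-18 → 2.

2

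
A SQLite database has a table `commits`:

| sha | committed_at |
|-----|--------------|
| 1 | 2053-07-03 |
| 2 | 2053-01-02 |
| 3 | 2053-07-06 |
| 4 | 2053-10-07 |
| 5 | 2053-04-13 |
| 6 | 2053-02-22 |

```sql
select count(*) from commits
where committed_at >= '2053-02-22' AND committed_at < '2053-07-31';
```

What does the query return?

Rows in [2053-02-22, 2053-07-31): 2053-07-03, 2053-07-06, 2053-04-13, 2053-02-22 → 4 rows.

4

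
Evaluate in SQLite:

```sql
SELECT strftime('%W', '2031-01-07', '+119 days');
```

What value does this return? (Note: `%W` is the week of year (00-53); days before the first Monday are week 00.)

First apply '+119 days': 2031-01-07 → 2031-05-06.
2031-05-06 is a Tuesday. SQLite's %W counts Mondays since the year started; the result is 18.

18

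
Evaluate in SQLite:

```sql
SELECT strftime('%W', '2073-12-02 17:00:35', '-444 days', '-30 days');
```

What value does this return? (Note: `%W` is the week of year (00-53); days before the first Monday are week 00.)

First apply '-444 days', '-30 days': 2073-12-02 17:00:35 → 2072-08-15 17:00:35.
2072-08-15 is a Monday. SQLite's %W counts Mondays since the year started; the result is 33.

33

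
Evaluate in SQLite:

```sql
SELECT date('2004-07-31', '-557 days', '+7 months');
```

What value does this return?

2003-08-21

Applying '-557 days' to 2004-07-31: counting 557 days back gives 2003-01-21.
Adding +7 months to 2003-01-21 gives 2003-08-21.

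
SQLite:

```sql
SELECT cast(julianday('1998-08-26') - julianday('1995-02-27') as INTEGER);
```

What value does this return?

1276

1 day remains in February 1995 after the 27th (28 − 27).
Full months from March 1995 through July 1998 contribute their day counts.
Then 26 days into August 1998.
Total: 1 + 31 + 30 + 31 + 30 + 31 + 31 + 30 + 31 + 30 + 31 + 31 + 29 + 31 + 30 + 31 + 30 + 31 + 31 + 30 + 31 + 30 + 31 + 31 + 28 + 31 + 30 + 31 + 30 + 31 + 31 + 30 + 31 + 30 + 31 + 31 + 28 + 31 + 30 + 31 + 30 + 31 + 26 = 1276.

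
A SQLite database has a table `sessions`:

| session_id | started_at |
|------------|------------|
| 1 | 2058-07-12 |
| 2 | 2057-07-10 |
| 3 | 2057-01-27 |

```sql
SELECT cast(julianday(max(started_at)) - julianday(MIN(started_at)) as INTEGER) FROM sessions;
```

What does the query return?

MIN = 2057-01-27, MAX = 2058-07-12.
4 days remain in January 2057 after the 27th (31 − 27).
Full months from February 2057 through June 2058 contribute their day counts.
Then 12 days into July 2058.
Total: 4 + 28 + 31 + 30 + 31 + 30 + 31 + 31 + 30 + 31 + 30 + 31 + 31 + 28 + 31 + 30 + 31 + 30 + 12 = 531.

531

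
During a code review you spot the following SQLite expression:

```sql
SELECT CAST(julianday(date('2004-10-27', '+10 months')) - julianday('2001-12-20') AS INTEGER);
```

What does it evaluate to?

Adding +10 months to 2004-10-27 gives 2005-08-27.
11 days remain in December 2001 after the 20th (31 − 20).
Full months from January 2002 through July 2005 contribute their day counts.
Then 27 days into August 2005.
Total: 11 + 31 + 28 + 31 + 30 + 31 + 30 + 31 + 31 + 30 + 31 + 30 + 31 + 31 + 28 + 31 + 30 + 31 + 30 + 31 + 31 + 30 + 31 + 30 + 31 + 31 + 29 + 31 + 30 + 31 + 30 + 31 + 31 + 30 + 31 + 30 + 31 + 31 + 28 + 31 + 30 + 31 + 30 + 31 + 27 = 1346.

1346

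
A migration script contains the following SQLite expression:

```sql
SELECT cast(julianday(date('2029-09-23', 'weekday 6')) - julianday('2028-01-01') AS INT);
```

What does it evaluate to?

`weekday 6` advances to the next Saturday; 2029-09-23 is a Sunday, so it moves forward to 2029-09-29.
30 days remain in January 2028 after the 1st (31 − 1).
Full months from February 2028 through August 2029 contribute their day counts.
Then 29 days into September 2029.
Total: 30 + 29 + 31 + 30 + 31 + 30 + 31 + 31 + 30 + 31 + 30 + 31 + 31 + 28 + 31 + 30 + 31 + 30 + 31 + 31 + 29 = 637.

637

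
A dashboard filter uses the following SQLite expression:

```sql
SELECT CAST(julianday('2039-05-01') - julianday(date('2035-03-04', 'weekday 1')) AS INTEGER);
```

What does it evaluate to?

`weekday 1` advances to the next Monday; 2035-03-04 is a Sunday, so it moves forward to 2035-03-05.
26 days remain in March 2035 after the 5th (31 − 5).
Full months from April 2035 through April 2039 contribute their day counts.
Then 1 day into May 2039.
Total: 26 + 30 + 31 + 30 + 31 + 31 + 30 + 31 + 30 + 31 + 31 + 29 + 31 + 30 + 31 + 30 + 31 + 31 + 30 + 31 + 30 + 31 + 31 + 28 + 31 + 30 + 31 + 30 + 31 + 31 + 30 + 31 + 30 + 31 + 31 + 28 + 31 + 30 + 31 + 30 + 31 + 31 + 30 + 31 + 30 + 31 + 31 + 28 + 31 + 30 + 1 = 1518.

1518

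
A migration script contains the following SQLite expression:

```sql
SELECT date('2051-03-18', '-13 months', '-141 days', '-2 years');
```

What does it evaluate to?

Adding -13 months to 2051-03-18 gives 2050-02-18.
Applying '-141 days' to 2050-02-18: counting 141 days back gives 2049-09-30.
Adding -2 years to 2049-09-30 gives 2047-09-30.

2047-09-30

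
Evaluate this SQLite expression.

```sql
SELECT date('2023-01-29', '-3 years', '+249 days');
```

2020-10-04

Adding -3 years to 2023-01-29 gives 2020-01-29.
Applying '+249 days' to 2020-01-29: counting 249 days forward gives 2020-10-04.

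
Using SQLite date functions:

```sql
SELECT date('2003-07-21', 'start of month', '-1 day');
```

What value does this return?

2003-06-30

`start of month` rewinds 2003-07-21 to 2003-07-01.
Going back 1 day from 2003-07-01 reaches 2003-06-30 (last day of June, 30 days).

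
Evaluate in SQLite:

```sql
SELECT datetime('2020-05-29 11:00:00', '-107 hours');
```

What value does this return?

2020-05-25 00:00:00

-107 hours from 2020-05-29 11:00:00 is 2020-05-25 00:00:00 (crosses midnight).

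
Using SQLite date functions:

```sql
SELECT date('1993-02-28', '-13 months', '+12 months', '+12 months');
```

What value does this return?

Adding -13 months to 1993-02-28 gives 1992-01-28.
Adding +12 months to 1992-01-28 gives 1993-01-28.
Adding +12 months to 1993-01-28 gives 1994-01-28.

1994-01-28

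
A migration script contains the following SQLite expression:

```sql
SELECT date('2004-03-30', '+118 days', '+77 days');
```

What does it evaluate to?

Applying '+118 days' to 2004-03-30: counting 118 days forward gives 2004-07-26.
Applying '+77 days' to 2004-07-26: counting 77 days forward gives 2004-10-11.

2004-10-11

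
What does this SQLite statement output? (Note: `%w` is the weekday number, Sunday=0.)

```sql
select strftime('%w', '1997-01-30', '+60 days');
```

1

First apply '+60 days': 1997-01-30 → 1997-03-31.
1997-03-31 is a Monday; with Sunday=0 that is 1.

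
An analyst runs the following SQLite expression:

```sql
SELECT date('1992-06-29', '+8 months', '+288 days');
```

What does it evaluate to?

1993-12-14

Adding +8 months to 1992-06-29 targets 1993-02-29. February 1993 has only 28 days, so SQLite normalizes the 1-day overflow forward to 1993-03-01.
Applying '+288 days' to 1993-03-01: counting 288 days forward gives 1993-12-14.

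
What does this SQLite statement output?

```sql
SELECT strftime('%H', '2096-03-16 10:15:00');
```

`%H` extracts the 2-digit hour (00-23): 10.

10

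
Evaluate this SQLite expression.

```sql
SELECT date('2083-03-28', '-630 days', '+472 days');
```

2082-10-21

Applying '-630 days' to 2083-03-28: counting 630 days back gives 2081-07-06.
Applying '+472 days' to 2081-07-06: counting 472 days forward gives 2082-10-21.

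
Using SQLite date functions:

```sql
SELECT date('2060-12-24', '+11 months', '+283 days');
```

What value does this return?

2062-09-03

Adding +11 months to 2060-12-24 gives 2061-11-24.
Applying '+283 days' to 2061-11-24: counting 283 days forward gives 2062-09-03.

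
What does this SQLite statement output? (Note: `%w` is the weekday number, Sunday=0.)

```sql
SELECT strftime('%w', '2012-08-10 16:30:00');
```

2012-08-10 is a Friday; with Sunday=0 that is 5.

5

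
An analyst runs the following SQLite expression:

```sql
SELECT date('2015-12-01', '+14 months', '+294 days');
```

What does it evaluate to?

2017-11-22

Adding +14 months to 2015-12-01 gives 2017-02-01.
Applying '+294 days' to 2017-02-01: counting 294 days forward gives 2017-11-22.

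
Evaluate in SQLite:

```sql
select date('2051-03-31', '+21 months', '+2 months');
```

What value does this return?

2053-03-03

Adding +21 months to 2051-03-31 gives 2052-12-31.
Adding +2 months to 2052-12-31 targets 2053-02-31. February 2053 has only 28 days, so SQLite normalizes the 3-day overflow forward to 2053-03-03.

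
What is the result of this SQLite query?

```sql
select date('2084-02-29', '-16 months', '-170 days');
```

2082-05-12

Adding -16 months to 2084-02-29 gives 2082-10-29.
Applying '-170 days' to 2082-10-29: counting 170 days back gives 2082-05-12.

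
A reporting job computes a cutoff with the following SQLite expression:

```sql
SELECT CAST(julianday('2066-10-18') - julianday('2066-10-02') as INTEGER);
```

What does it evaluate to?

16

Both dates are in October 2066: 18 − 2 = 16.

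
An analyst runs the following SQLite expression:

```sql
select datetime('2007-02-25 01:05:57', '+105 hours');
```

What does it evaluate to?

2007-03-01 10:05:57

+105 hours from 2007-02-25 01:05:57 is 2007-03-01 10:05:57 (crosses midnight).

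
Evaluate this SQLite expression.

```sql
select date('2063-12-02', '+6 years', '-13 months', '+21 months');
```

Adding +6 years to 2063-12-02 gives 2069-12-02.
Adding -13 months to 2069-12-02 gives 2068-11-02.
Adding +21 months to 2068-11-02 gives 2070-08-02.

2070-08-02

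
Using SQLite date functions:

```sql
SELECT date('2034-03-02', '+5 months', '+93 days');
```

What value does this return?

2034-11-03

Adding +5 months to 2034-03-02 gives 2034-08-02.
Applying '+93 days' to 2034-08-02: counting 93 days forward gives 2034-11-03.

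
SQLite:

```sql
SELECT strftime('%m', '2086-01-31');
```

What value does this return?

01

`%m` extracts the 2-digit month (01-12): 01.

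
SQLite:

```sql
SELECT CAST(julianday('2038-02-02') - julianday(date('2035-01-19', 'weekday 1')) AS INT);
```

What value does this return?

1107

`weekday 1` advances to the next Monday; 2035-01-19 is a Friday, so it moves forward to 2035-01-22.
9 days remain in January 2035 after the 22nd (31 − 22).
Full months from February 2035 through January 2038 contribute their day counts.
Then 2 days into February 2038.
Total: 9 + 28 + 31 + 30 + 31 + 30 + 31 + 31 + 30 + 31 + 30 + 31 + 31 + 29 + 31 + 30 + 31 + 30 + 31 + 31 + 30 + 31 + 30 + 31 + 31 + 28 + 31 + 30 + 31 + 30 + 31 + 31 + 30 + 31 + 30 + 31 + 31 + 2 = 1107.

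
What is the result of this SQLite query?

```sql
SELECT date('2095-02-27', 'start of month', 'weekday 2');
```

`start of month` rewinds 2095-02-27 to 2095-02-01.
`weekday 2` advances to the next Tuesday; 2095-02-01 is already a Tuesday, so it stays at 2095-02-01.

2095-02-01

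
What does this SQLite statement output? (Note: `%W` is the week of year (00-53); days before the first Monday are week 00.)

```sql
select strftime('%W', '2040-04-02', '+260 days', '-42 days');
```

45

First apply '+260 days', '-42 days': 2040-04-02 → 2040-11-06.
2040-11-06 is a Tuesday. SQLite's %W counts Mondays since the year started; the result is 45.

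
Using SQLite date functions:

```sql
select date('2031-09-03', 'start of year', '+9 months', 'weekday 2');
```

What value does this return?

2031-10-07

`start of year` rewinds 2031-09-03 to 2031-01-01.
Adding +9 months to 2031-01-01 gives 2031-10-01.
`weekday 2` advances to the next Tuesday; 2031-10-01 is a Wednesday, so it moves forward to 2031-10-07.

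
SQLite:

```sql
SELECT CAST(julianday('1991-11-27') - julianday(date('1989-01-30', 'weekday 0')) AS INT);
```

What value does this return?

`weekday 0` advances to the next Sunday; 1989-01-30 is a Monday, so it moves forward to 1989-02-05.
23 days remain in February 1989 after the 5th (28 − 5).
Full months from March 1989 through October 1991 contribute their day counts.
Then 27 days into November 1991.
Total: 23 + 31 + 30 + 31 + 30 + 31 + 31 + 30 + 31 + 30 + 31 + 31 + 28 + 31 + 30 + 31 + 30 + 31 + 31 + 30 + 31 + 30 + 31 + 31 + 28 + 31 + 30 + 31 + 30 + 31 + 31 + 30 + 31 + 27 = 1025.

1025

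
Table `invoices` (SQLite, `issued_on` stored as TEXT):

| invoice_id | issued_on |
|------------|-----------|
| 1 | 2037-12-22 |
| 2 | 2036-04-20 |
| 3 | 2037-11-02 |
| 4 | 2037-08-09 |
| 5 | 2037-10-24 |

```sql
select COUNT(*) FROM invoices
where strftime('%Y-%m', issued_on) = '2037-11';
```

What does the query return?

Rows with year-month 2037-11: 2037-11-02 → 1.

1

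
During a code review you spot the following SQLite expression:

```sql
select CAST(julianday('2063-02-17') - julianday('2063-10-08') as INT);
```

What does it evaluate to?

-233

11 days remain in February 2063 after the 17th (28 − 17).
Full months from March 2063 through September 2063 contribute their day counts.
Then 8 days into October 2063.
Total: 11 + 31 + 30 + 31 + 30 + 31 + 31 + 30 + 8 = 233.
The subtraction is earlier − later, so the result is −233 → -233.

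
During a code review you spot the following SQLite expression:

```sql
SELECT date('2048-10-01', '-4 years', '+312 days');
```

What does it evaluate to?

Adding -4 years to 2048-10-01 gives 2044-10-01.
Applying '+312 days' to 2044-10-01: counting 312 days forward gives 2045-08-09.

2045-08-09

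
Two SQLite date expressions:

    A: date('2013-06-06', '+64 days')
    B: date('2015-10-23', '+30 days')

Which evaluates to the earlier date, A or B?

A = 2013-08-09.
B = 2015-11-22.
A is earlier.

A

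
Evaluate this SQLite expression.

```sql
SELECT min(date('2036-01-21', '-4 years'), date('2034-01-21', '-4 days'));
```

2032-01-21

date('2036-01-21', '-4 years') → 2032-01-21.
date('2034-01-21', '-4 days') → 2034-01-17.
Earlier of the two is 2032-01-21.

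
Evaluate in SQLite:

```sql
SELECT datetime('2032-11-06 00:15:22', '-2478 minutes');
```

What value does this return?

2478 minutes = 41h 18m; -2478 minutes from 2032-11-06 00:15:22 is 2032-11-04 06:57:22 (crosses midnight).

2032-11-04 06:57:22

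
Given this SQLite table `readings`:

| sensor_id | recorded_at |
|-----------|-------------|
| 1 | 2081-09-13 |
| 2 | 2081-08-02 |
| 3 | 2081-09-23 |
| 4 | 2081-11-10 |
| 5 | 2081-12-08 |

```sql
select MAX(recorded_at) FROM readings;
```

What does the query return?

MAX over {2081-08-02, 2081-09-13, 2081-09-23, 2081-11-10, 2081-12-08}.

2081-12-08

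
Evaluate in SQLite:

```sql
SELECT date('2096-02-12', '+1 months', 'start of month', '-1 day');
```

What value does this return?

Adding +1 month to 2096-02-12 gives 2096-03-12.
`start of month` rewinds 2096-03-12 to 2096-03-01.
Going back 1 day from 2096-03-01 reaches 2096-02-29 (last day of February, 29 days).

2096-02-29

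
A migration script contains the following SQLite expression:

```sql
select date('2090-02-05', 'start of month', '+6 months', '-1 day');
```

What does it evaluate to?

`start of month` rewinds 2090-02-05 to 2090-02-01.
Adding +6 months to 2090-02-01 gives 2090-08-01.
Going back 1 day from 2090-08-01 reaches 2090-07-31 (last day of July, 31 days).

2090-07-31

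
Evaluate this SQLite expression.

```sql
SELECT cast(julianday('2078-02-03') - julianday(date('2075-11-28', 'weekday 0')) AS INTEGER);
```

`weekday 0` advances to the next Sunday; 2075-11-28 is a Thursday, so it moves forward to 2075-12-01.
30 days remain in December 2075 after the 1st (31 − 1).
Full months from January 2076 through January 2078 contribute their day counts.
Then 3 days into February 2078.
Total: 30 + 31 + 29 + 31 + 30 + 31 + 30 + 31 + 31 + 30 + 31 + 30 + 31 + 31 + 28 + 31 + 30 + 31 + 30 + 31 + 31 + 30 + 31 + 30 + 31 + 31 + 3 = 795.

795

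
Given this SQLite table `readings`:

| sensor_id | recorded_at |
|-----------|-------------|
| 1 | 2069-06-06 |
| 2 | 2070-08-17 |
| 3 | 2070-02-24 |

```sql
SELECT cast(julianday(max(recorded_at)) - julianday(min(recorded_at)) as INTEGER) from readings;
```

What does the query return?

437

MIN = 2069-06-06, MAX = 2070-08-17.
24 days remain in June 2069 after the 6th (30 − 6).
Full months from July 2069 through July 2070 contribute their day counts.
Then 17 days into August 2070.
Total: 24 + 31 + 31 + 30 + 31 + 30 + 31 + 31 + 28 + 31 + 30 + 31 + 30 + 31 + 17 = 437.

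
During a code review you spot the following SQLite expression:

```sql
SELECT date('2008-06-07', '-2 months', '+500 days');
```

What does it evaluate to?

Adding -2 months to 2008-06-07 gives 2008-04-07.
Applying '+500 days' to 2008-04-07: counting 500 days forward gives 2009-08-20.

2009-08-20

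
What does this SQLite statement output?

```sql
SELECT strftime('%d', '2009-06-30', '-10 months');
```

First apply '-10 months': 2009-06-30 → 2008-08-30.
`%d` extracts the 2-digit day of month: 30.

30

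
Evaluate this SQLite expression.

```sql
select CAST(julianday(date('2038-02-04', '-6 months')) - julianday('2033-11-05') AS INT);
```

1368

Adding -6 months to 2038-02-04 gives 2037-08-04.
25 days remain in November 2033 after the 5th (30 − 5).
Full months from December 2033 through July 2037 contribute their day counts.
Then 4 days into August 2037.
Total: 25 + 31 + 31 + 28 + 31 + 30 + 31 + 30 + 31 + 31 + 30 + 31 + 30 + 31 + 31 + 28 + 31 + 30 + 31 + 30 + 31 + 31 + 30 + 31 + 30 + 31 + 31 + 29 + 31 + 30 + 31 + 30 + 31 + 31 + 30 + 31 + 30 + 31 + 31 + 28 + 31 + 30 + 31 + 30 + 31 + 4 = 1368.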